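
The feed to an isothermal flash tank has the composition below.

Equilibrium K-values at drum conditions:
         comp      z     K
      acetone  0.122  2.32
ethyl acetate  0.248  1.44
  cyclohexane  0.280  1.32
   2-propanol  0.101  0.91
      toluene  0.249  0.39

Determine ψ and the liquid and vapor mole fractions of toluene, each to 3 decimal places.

ψ = 0.606, x_toluene = 0.395, y_toluene = 0.154

Let ψ = V/F and solve Σ zᵢ(Kᵢ−1)/(1+ψ(Kᵢ−1)) = 0.
g(0) = ΣzᵢKᵢ − 1 = 0.199 and g(1) = 1 − Σzᵢ/Kᵢ = -0.186, so a root lies in (0, 1).
Newton–Raphson from ψ = 0.4:
  ψ = 0.400: g = 0.0673, g' = -0.311 → ψ = 0.616
  ψ = 0.616: g = -0.0035, g' = -0.353 → ψ = 0.606
Converged at ψ = 0.606.
Compositions from xᵢ = zᵢ/(1+ψ(Kᵢ−1)), yᵢ = Kᵢxᵢ:
  acetone: x = 0.068, y = 0.157
  ethyl acetate: x = 0.196, y = 0.282
  cyclohexane: x = 0.235, y = 0.310
  2-propanol: x = 0.107, y = 0.097
  toluene: x = 0.395, y = 0.154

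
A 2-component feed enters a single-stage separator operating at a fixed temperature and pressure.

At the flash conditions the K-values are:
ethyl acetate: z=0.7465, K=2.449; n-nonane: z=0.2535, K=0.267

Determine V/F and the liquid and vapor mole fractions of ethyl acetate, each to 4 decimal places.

V/F = 0.8435, x_ethyl acetate = 0.3359, y_ethyl acetate = 0.8227

Material balance + equilibrium reduce to Σ zᵢ(Kᵢ−1)/(1+V/F(Kᵢ−1)) = 0.
Check two-phase: ΣzᵢKᵢ = 1.8959 > 1 and Σzᵢ/Kᵢ = 1.2543 > 1, so g(0) = 0.8959 > 0 and g(1) = -0.2543 < 0.
Binary case is linear: z₁(K₁−1)(1+V/F(K₂−1)) + z₂(K₂−1)(1+V/F(K₁−1)) = 0
⇒ V/F = [z₁(K₁−1)+z₂(K₂−1)] / [−(K₁−1)(K₂−1)] = 0.89586/1.06212 = 0.8435
Compositions from xᵢ = zᵢ/(1+V/F(Kᵢ−1)), yᵢ = Kᵢxᵢ:
  ethyl acetate: x = 0.3359, y = 0.8227
  n-nonane: x = 0.6641, y = 0.1773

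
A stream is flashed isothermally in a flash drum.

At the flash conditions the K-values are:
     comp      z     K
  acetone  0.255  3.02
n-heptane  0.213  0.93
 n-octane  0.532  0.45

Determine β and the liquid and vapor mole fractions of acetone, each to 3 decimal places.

Rachford–Rice: g(β) = Σ zᵢ(Kᵢ−1)/(1+β(Kᵢ−1)) = 0.
Check two-phase: ΣzᵢKᵢ = 1.208 > 1 and Σzᵢ/Kᵢ = 1.496 > 1, so g(0) = 0.208 > 0 and g(1) = -0.496 < 0.
Newton–Raphson from β = 0.5:
  β = 0.500: g = -0.1628, g' = -0.565 → β = 0.212
  β = 0.212: g = 0.0144, g' = -0.718 → β = 0.232
Converged at β = 0.232.
Compositions from xᵢ = zᵢ/(1+β(Kᵢ−1)), yᵢ = Kᵢxᵢ:
  acetone: x = 0.174, y = 0.524
  n-heptane: x = 0.217, y = 0.201
  n-octane: x = 0.610, y = 0.274

β = 0.232, x_acetone = 0.174, y_acetone = 0.524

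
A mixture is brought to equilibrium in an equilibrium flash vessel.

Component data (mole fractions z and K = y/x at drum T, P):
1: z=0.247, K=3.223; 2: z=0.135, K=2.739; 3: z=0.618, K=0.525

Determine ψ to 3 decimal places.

Rachford–Rice: g(ψ) = Σ zᵢ(Kᵢ−1)/(1+ψ(Kᵢ−1)) = 0.
Check two-phase: ΣzᵢKᵢ = 1.490 > 1 and Σzᵢ/Kᵢ = 1.303 > 1, so g(0) = 0.490 > 0 and g(1) = -0.303 < 0.
Iterate (Newton) starting at ψ = 0.5:
  ψ = 0.500: g = 0.0006, g' = -0.630 → ψ = 0.501
Converged at ψ = 0.501.

ψ = 0.501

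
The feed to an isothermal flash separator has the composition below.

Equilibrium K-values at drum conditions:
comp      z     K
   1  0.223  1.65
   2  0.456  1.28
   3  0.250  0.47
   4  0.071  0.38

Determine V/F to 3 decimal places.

Rachford–Rice: g(V/F) = Σ zᵢ(Kᵢ−1)/(1+V/F(Kᵢ−1)) = 0.
Check two-phase: ΣzᵢKᵢ = 1.096 > 1 and Σzᵢ/Kᵢ = 1.210 > 1, so g(0) = 0.096 > 0 and g(1) = -0.210 < 0.
Iterate (Newton) starting at V/F = 0.5:
  V/F = 0.500: g = -0.0227, g' = -0.268 → V/F = 0.416
  V/F = 0.416: g = -0.0007, g' = -0.252 → V/F = 0.413
Converged at V/F = 0.413.

V/F = 0.413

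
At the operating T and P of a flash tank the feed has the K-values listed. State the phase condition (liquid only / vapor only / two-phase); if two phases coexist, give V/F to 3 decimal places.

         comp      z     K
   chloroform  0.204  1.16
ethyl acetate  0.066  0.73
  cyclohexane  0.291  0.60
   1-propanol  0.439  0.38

liquid only

ΣzᵢKᵢ = 0.626; Σzᵢ/Kᵢ = 1.907.
Since ΣzᵢKᵢ < 1 the mixture is below its bubble point — single liquid phase.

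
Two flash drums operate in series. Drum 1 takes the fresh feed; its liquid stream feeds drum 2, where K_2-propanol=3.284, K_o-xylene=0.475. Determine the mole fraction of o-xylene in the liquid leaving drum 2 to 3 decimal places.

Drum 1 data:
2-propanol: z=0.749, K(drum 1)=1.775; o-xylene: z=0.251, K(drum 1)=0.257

x_o-xylene (drum 2) = 0.813

Drum 1:
Material balance + equilibrium reduce to Σ zᵢ(Kᵢ−1)/(1+ψ₁(Kᵢ−1)) = 0.
Check two-phase: ΣzᵢKᵢ = 1.394 > 1 and Σzᵢ/Kᵢ = 1.399 > 1, so g(0) = 0.394 > 0 and g(1) = -0.399 < 0.
Binary case is linear: z₁(K₁−1)(1+ψ₁(K₂−1)) + z₂(K₂−1)(1+ψ₁(K₁−1)) = 0
⇒ ψ₁ = [z₁(K₁−1)+z₂(K₂−1)] / [−(K₁−1)(K₂−1)] = 0.3940/0.5758 = 0.684
Drum-1 compositions:
  2-propanol: x = 0.489, y = 0.869
  o-xylene: x = 0.511, y = 0.131
Drum-2 feed = drum-1 liquid: z₂ = (0.4895, 0.5105).
Drum 2:
Let ψ₂ = V/F and solve Σ zᵢ(Kᵢ−1)/(1+ψ₂(Kᵢ−1)) = 0.
Check two-phase: ΣzᵢKᵢ = 1.850 > 1 and Σzᵢ/Kᵢ = 1.224 > 1, so g(0) = 0.850 > 0 and g(1) = -0.224 < 0.
Binary case is linear: z₁(K₁−1)(1+ψ₂(K₂−1)) + z₂(K₂−1)(1+ψ₂(K₁−1)) = 0
⇒ ψ₂ = [z₁(K₁−1)+z₂(K₂−1)] / [−(K₁−1)(K₂−1)] = 0.8499/1.1991 = 0.709
  2-propanol: x = 0.187, y = 0.614
  o-xylene: x = 0.813, y = 0.386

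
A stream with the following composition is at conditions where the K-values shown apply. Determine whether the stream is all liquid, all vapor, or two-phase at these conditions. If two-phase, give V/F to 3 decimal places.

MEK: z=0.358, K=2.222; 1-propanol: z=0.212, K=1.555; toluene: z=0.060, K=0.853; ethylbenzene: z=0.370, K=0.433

ΣzᵢKᵢ = 1.337; Σzᵢ/Kᵢ = 1.222.
Both exceed 1, so a two-phase solution exists.
Material balance + equilibrium reduce to Σ zᵢ(Kᵢ−1)/(1+ψ(Kᵢ−1)) = 0.
Iterate (Newton) starting at ψ = 0.5:
  ψ = 0.500: g = 0.0613, g' = -0.479 → ψ = 0.628
  ψ = 0.628: g = -0.0007, g' = -0.495 → ψ = 0.626
Converged at ψ = 0.626.

two-phase, V/F = 0.626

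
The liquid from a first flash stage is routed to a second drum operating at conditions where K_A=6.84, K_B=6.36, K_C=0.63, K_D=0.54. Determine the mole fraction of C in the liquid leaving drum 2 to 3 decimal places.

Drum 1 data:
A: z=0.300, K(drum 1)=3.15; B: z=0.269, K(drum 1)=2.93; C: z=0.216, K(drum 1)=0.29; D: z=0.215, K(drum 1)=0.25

Drum 1:
Rachford–Rice: g(ψ₁) = Σ zᵢ(Kᵢ−1)/(1+ψ₁(Kᵢ−1)) = 0.
Feasibility: ΣzᵢKᵢ = 1.850, Σzᵢ/Kᵢ = 1.792 — both > 1, two phases present.
Newton iteration, ψ₁⁰ = 0.5:
  ψ₁ = 0.500: g = 0.0793, g' = -1.153 → ψ₁ = 0.569
  ψ₁ = 0.569: g = -0.0008, g' = -1.183 → ψ₁ = 0.568
Converged at ψ₁ = 0.568.
Drum-1 compositions:
  A: x = 0.135, y = 0.425
  B: x = 0.128, y = 0.376
  C: x = 0.362, y = 0.105
  D: x = 0.375, y = 0.094
Drum-2 feed = drum-1 liquid: z₂ = (0.1350, 0.1283, 0.3620, 0.3746).
Drum 2:
Rachford–Rice: g(ψ₂) = Σ zᵢ(Kᵢ−1)/(1+ψ₂(Kᵢ−1)) = 0.
Check two-phase: ΣzᵢKᵢ = 2.170 > 1 and Σzᵢ/Kᵢ = 1.308 > 1, so g(0) = 1.170 > 0 and g(1) = -0.308 < 0.
Newton iteration, ψ₂⁰ = 0.47:
  ψ₂ = 0.470: g = 0.0240, g' = -0.828 → ψ₂ = 0.499
  ψ₂ = 0.499: g = 0.0007, g' = -0.782 → ψ₂ = 0.500
Converged at ψ₂ = 0.500.
  A: x = 0.034, y = 0.236
  B: x = 0.035, y = 0.222
  C: x = 0.444, y = 0.280
  D: x = 0.486, y = 0.263

x_C (drum 2) = 0.444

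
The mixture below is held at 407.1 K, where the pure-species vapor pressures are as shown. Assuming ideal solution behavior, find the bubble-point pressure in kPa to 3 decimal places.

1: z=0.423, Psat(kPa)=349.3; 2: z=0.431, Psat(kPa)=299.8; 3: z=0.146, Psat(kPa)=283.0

Pbub = 318.286 kPa

At the bubble point ψ → 0, so ΣzᵢKᵢ = 1 with Kᵢ = Pᵢˢᵃᵗ/P ⇒ P = ΣzᵢPᵢˢᵃᵗ.
P = 0.423·349.3 + 0.431·299.8 + 0.146·283.0 = 318.286 kPa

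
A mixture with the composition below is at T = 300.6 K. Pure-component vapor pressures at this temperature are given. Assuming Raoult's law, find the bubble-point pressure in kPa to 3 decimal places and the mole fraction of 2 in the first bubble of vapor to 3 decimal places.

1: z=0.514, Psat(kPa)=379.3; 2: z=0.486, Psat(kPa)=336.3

Pbub = 358.402 kPa, y_2 = 0.456

At the bubble point ψ → 0, so ΣzᵢKᵢ = 1 with Kᵢ = Pᵢˢᵃᵗ/P ⇒ P = ΣzᵢPᵢˢᵃᵗ.
P = 0.514·379.3 + 0.486·336.3 = 358.402 kPa
yᵢ = zᵢPᵢˢᵃᵗ/P ⇒ y_2 = 0.486·336.3/358.402 = 0.456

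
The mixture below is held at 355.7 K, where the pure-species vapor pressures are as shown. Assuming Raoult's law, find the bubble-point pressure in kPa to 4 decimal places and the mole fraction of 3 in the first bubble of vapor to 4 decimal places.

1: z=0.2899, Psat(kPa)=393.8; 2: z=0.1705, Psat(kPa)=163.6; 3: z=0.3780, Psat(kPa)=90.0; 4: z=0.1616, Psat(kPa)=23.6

At the bubble point ψ → 0, so ΣzᵢKᵢ = 1 with Kᵢ = Pᵢˢᵃᵗ/P ⇒ P = ΣzᵢPᵢˢᵃᵗ.
P = 0.2899·393.8 + 0.1705·163.6 + 0.3780·90.0 + 0.1616·23.6 = 179.8902 kPa
yᵢ = zᵢPᵢˢᵃᵗ/P ⇒ y_3 = 0.3780·90.0/179.8902 = 0.1891

Pbub = 179.8902 kPa, y_3 = 0.1891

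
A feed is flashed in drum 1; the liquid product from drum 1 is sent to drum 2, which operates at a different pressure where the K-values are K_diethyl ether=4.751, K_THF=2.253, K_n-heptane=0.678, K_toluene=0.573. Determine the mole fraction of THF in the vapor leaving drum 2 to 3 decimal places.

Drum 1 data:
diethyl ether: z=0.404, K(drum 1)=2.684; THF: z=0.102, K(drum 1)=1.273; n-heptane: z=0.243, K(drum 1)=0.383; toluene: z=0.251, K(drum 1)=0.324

Drum 1:
Iterate (Newton) starting at ψ₁ = 0.5:
  ψ₁ = 0.500: g = -0.0793, g' = -0.799 → ψ₁ = 0.401
  ψ₁ = 0.401: g = -0.0006, g' = -0.794 → ψ₁ = 0.400
Converged at ψ₁ = 0.400.
Drum-1 compositions:
  diethyl ether: x = 0.241, y = 0.648
  THF: x = 0.092, y = 0.117
  n-heptane: x = 0.323, y = 0.124
  toluene: x = 0.344, y = 0.111
Drum-2 feed = drum-1 liquid: z₂ = (0.2414, 0.0920, 0.3226, 0.3440).
Drum 2:
Rachford–Rice: g(ψ₂) = Σ zᵢ(Kᵢ−1)/(1+ψ₂(Kᵢ−1)) = 0.
Feasibility: ΣzᵢKᵢ = 1.770, Σzᵢ/Kᵢ = 1.168 — both > 1, two phases present.
Newton iteration, ψ₂⁰ = 0.5:
  ψ₂ = 0.500: g = 0.0751, g' = -0.614 → ψ₂ = 0.622
  ψ₂ = 0.622: g = 0.0063, g' = -0.520 → ψ₂ = 0.634
  ψ₂ = 0.634: g = 0.0000, g' = -0.513 → ψ₂ = 0.635
Converged at ψ₂ = 0.635.
  diethyl ether: x = 0.071, y = 0.339
  THF: x = 0.051, y = 0.115
  n-heptane: x = 0.405, y = 0.275
  toluene: x = 0.472, y = 0.270

y_THF (drum 2) = 0.115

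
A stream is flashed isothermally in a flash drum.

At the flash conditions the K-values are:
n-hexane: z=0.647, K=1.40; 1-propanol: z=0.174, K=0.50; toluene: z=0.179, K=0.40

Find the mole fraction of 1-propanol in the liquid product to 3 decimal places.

x_1-propanol = 0.204

Rachford–Rice: g(ψ) = Σ zᵢ(Kᵢ−1)/(1+ψ(Kᵢ−1)) = 0.
g(0) = ΣzᵢKᵢ − 1 = 0.064 and g(1) = 1 − Σzᵢ/Kᵢ = -0.258, so a root lies in (0, 1).
Newton iteration, ψ⁰ = 0.5:
  ψ = 0.500: g = -0.0538, g' = -0.281 → ψ = 0.308
  ψ = 0.308: g = -0.0043, g' = -0.240 → ψ = 0.291
Converged at ψ = 0.291.
Compositions from xᵢ = zᵢ/(1+ψ(Kᵢ−1)), yᵢ = Kᵢxᵢ:
  n-hexane: x = 0.580, y = 0.812
  1-propanol: x = 0.204, y = 0.102
  toluene: x = 0.217, y = 0.087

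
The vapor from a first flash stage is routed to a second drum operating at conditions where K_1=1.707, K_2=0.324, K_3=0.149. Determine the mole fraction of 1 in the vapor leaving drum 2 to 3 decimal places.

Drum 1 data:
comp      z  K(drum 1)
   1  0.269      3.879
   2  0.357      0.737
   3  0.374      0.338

y_1 (drum 2) = 0.873

Drum 1:
Material balance + equilibrium reduce to Σ zᵢ(Kᵢ−1)/(1+ψ₁(Kᵢ−1)) = 0.
g(0) = ΣzᵢKᵢ − 1 = 0.433 and g(1) = 1 − Σzᵢ/Kᵢ = -0.660, so a root lies in (0, 1).
Newton iteration, ψ₁⁰ = 0.38:
  ψ₁ = 0.380: g = -0.0653, g' = -0.832 → ψ₁ = 0.301
  ψ₁ = 0.301: g = 0.0033, g' = -0.924 → ψ₁ = 0.305
Converged at ψ₁ = 0.305.
Drum-1 compositions:
  1: x = 0.143, y = 0.556
  2: x = 0.388, y = 0.286
  3: x = 0.469, y = 0.158
Drum-2 feed = drum-1 vapor: z₂ = (0.5555, 0.2861, 0.1584).
Drum 2:
Let ψ₂ = V/F and solve Σ zᵢ(Kᵢ−1)/(1+ψ₂(Kᵢ−1)) = 0.
Feasibility: ΣzᵢKᵢ = 1.065, Σzᵢ/Kᵢ = 2.271 — both > 1, two phases present.
Iterate (Newton) starting at ψ₂ = 0.46:
  ψ₂ = 0.460: g = -0.2058, g' = -0.743 → ψ₂ = 0.183
  ψ₂ = 0.183: g = -0.0326, g' = -0.549 → ψ₂ = 0.124
  ψ₂ = 0.124: g = -0.0005, g' = -0.534 → ψ₂ = 0.123
Converged at ψ₂ = 0.123.
  1: x = 0.511, y = 0.873
  2: x = 0.312, y = 0.101
  3: x = 0.177, y = 0.026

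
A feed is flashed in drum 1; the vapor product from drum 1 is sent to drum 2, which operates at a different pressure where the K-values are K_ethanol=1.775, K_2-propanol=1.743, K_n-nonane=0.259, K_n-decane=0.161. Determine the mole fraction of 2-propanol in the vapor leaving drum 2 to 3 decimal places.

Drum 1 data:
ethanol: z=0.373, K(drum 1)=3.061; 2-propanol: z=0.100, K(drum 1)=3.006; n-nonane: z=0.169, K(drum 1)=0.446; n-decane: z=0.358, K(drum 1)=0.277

y_2-propanol (drum 2) = 0.189

Drum 1:
Rachford–Rice: g(ψ₁) = Σ zᵢ(Kᵢ−1)/(1+ψ₁(Kᵢ−1)) = 0.
Feasibility: ΣzᵢKᵢ = 1.617, Σzᵢ/Kᵢ = 1.826 — both > 1, two phases present.
Newton–Raphson from ψ₁ = 0.5:
  ψ₁ = 0.500: g = -0.0561, g' = -1.043 → ψ₁ = 0.446
Converged at ψ₁ = 0.446.
Drum-1 compositions:
  ethanol: x = 0.194, y = 0.595
  2-propanol: x = 0.053, y = 0.159
  n-nonane: x = 0.224, y = 0.100
  n-decane: x = 0.528, y = 0.146
Drum-2 feed = drum-1 vapor: z₂ = (0.5949, 0.1586, 0.1001, 0.1464).
Drum 2:
Material balance + equilibrium reduce to Σ zᵢ(Kᵢ−1)/(1+ψ₂(Kᵢ−1)) = 0.
Feasibility: ΣzᵢKᵢ = 1.382, Σzᵢ/Kᵢ = 1.722 — both > 1, two phases present.
Iterate (Newton) starting at ψ₂ = 0.69:
  ψ₂ = 0.690: g = -0.0651, g' = -1.001 → ψ₂ = 0.625
  ψ₂ = 0.625: g = -0.0053, g' = -0.849 → ψ₂ = 0.619
Converged at ψ₂ = 0.619.
  ethanol: x = 0.402, y = 0.714
  2-propanol: x = 0.109, y = 0.189
  n-nonane: x = 0.185, y = 0.048
  n-decane: x = 0.304, y = 0.049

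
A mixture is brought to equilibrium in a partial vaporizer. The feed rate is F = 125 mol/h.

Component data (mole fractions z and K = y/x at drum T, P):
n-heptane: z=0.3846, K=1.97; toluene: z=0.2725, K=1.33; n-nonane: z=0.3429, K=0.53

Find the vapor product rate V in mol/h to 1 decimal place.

Material balance + equilibrium reduce to Σ zᵢ(Kᵢ−1)/(1+ψ(Kᵢ−1)) = 0.
Check two-phase: ΣzᵢKᵢ = 1.3018 > 1 and Σzᵢ/Kᵢ = 1.0471 > 1, so g(0) = 0.3018 > 0 and g(1) = -0.0471 < 0.
Iterate (Newton) starting at ψ = 0.5:
  ψ = 0.5000: g = 0.11774, g' = -0.3154 → ψ = 0.8733
  ψ = 0.8733: g = -0.00159, g' = -0.3419 → ψ = 0.8687
Converged at ψ = 0.8686.
Then V = ψ·F = 0.8686·125 = 108.6 mol/h and L = F − V = 16.4 mol/h.

V = 108.6 mol/h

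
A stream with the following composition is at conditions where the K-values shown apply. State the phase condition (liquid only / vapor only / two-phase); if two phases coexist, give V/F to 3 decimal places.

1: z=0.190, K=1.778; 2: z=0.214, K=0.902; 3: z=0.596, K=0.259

liquid only

ΣzᵢKᵢ = 0.685; Σzᵢ/Kᵢ = 2.645.
Since ΣzᵢKᵢ < 1 the mixture is below its bubble point — single liquid phase.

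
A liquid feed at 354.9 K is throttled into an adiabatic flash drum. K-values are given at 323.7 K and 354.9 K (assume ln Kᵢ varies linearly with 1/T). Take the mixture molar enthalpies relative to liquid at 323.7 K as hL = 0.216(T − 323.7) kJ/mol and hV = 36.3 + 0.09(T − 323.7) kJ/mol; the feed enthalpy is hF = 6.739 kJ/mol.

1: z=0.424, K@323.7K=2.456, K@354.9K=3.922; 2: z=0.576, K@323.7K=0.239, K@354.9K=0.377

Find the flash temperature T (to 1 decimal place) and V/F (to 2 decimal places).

T = 325.0 K, V/F = 0.18

Adiabatic flash: solve Rachford–Rice at each trial T, then check hF = ψ·hV(T) + (1−ψ)·hL(T).
  T = 323.7 K: K = (2.456, 0.239), RR gives ψ = 0.162, H_out = 5.865 kJ/mol
  T = 354.9 K: K = (3.922, 0.377), RR gives ψ = 0.483, H_out = 22.388 kJ/mol
  T = 339.3 K: K = (3.137, 0.303), RR gives ψ = 0.339, H_out = 15.012 kJ/mol
  T = 331.5 K: K = (2.784, 0.270), RR gives ψ = 0.258, H_out = 10.794 kJ/mol
  T = 327.6 K: K = (2.617, 0.254), RR gives ψ = 0.212, H_out = 8.443 kJ/mol
  T = 325.6 K: K = (2.534, 0.246), RR gives ψ = 0.187, H_out = 7.153 kJ/mol
Linear interpolation between T = 323.7 (H_out = 5.865) and T = 325.6 (H_out = 7.153) on hF = 6.739 gives T ≈ 325.0 K, at which ψ = 0.18.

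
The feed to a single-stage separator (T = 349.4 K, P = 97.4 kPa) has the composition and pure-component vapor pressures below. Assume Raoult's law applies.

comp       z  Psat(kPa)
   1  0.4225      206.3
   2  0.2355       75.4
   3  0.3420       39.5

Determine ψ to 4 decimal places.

Raoult's law: Kᵢ = Pᵢˢᵃᵗ/P = Pᵢˢᵃᵗ/97.4.
  K_1 = 206.3/97.4 = 2.118070, K_2 = 75.4/97.4 = 0.774127, K_3 = 39.5/97.4 = 0.405544
Iterate (Newton) starting at ψ = 0.63:
  ψ = 0.6300: g = -0.10989, g' = -0.5070 → ψ = 0.4133
  ψ = 0.4133: g = -0.00509, g' = -0.4741 → ψ = 0.4025
Converged at ψ = 0.4025.

ψ = 0.4025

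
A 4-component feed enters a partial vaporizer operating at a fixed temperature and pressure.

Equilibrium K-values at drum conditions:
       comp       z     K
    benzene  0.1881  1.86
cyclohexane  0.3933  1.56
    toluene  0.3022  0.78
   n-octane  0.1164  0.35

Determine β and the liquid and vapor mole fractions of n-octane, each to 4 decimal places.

Iterate (Newton) starting at β = 0.5:
  β = 0.5000: g = 0.09840, g' = -0.2697 → β = 0.8648
  β = 0.8648: g = -0.01375, g' = -0.3806 → β = 0.8287
  β = 0.8287: g = -0.00042, g' = -0.3579 → β = 0.8275
Converged at β = 0.8275.
Compositions from xᵢ = zᵢ/(1+β(Kᵢ−1)), yᵢ = Kᵢxᵢ:
  benzene: x = 0.1099, y = 0.2044
  cyclohexane: x = 0.2688, y = 0.4193
  toluene: x = 0.3695, y = 0.2882
  n-octane: x = 0.2519, y = 0.0882

β = 0.8275, x_n-octane = 0.2519, y_n-octane = 0.0882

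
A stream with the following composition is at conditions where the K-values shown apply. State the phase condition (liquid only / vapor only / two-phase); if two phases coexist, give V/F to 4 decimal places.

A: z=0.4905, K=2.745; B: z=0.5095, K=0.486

ΣzᵢKᵢ = 1.5940; Σzᵢ/Kᵢ = 1.2270.
Both exceed 1, so a two-phase solution exists.
Rachford–Rice: g(ψ) = Σ zᵢ(Kᵢ−1)/(1+ψ(Kᵢ−1)) = 0.
Binary case is linear: z₁(K₁−1)(1+ψ(K₂−1)) + z₂(K₂−1)(1+ψ(K₁−1)) = 0
⇒ ψ = [z₁(K₁−1)+z₂(K₂−1)] / [−(K₁−1)(K₂−1)] = 0.59404/0.89693 = 0.6623

two-phase, V/F = 0.6623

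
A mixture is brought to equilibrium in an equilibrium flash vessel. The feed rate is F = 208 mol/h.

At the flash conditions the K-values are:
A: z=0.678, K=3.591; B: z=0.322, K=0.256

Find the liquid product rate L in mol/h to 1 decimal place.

L = 44.3 mol/h

Rachford–Rice: g(ψ) = Σ zᵢ(Kᵢ−1)/(1+ψ(Kᵢ−1)) = 0.
Feasibility: ΣzᵢKᵢ = 2.517, Σzᵢ/Kᵢ = 1.447 — both > 1, two phases present.
Binary case is linear: z₁(K₁−1)(1+ψ(K₂−1)) + z₂(K₂−1)(1+ψ(K₁−1)) = 0
⇒ ψ = [z₁(K₁−1)+z₂(K₂−1)] / [−(K₁−1)(K₂−1)] = 1.5171/1.9277 = 0.787
Then V = ψ·F = 0.7870·208 = 163.7 mol/h and L = F − V = 44.3 mol/h.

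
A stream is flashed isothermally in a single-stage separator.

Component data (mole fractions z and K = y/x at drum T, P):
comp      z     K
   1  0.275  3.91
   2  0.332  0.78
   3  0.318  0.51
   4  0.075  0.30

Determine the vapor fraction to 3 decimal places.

Material balance + equilibrium reduce to Σ zᵢ(Kᵢ−1)/(1+ψ(Kᵢ−1)) = 0.
Check two-phase: ΣzᵢKᵢ = 1.519 > 1 and Σzᵢ/Kᵢ = 1.370 > 1, so g(0) = 0.519 > 0 and g(1) = -0.370 < 0.
Newton–Raphson from ψ = 0.5:
  ψ = 0.500: g = -0.0433, g' = -0.628 → ψ = 0.431
  ψ = 0.431: g = 0.0015, g' = -0.676 → ψ = 0.433
Converged at ψ = 0.433.

ψ = 0.433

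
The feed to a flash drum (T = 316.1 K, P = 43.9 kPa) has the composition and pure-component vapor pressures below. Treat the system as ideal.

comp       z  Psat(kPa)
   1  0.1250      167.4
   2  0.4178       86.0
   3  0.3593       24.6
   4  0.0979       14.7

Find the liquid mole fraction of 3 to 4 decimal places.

Raoult's law: Kᵢ = Pᵢˢᵃᵗ/P = Pᵢˢᵃᵗ/43.9.
  K_1 = 167.4/43.9 = 3.813212, K_2 = 86.0/43.9 = 1.958998, K_3 = 24.6/43.9 = 0.560364, K_4 = 14.7/43.9 = 0.334852
Let ψ = V/F and solve Σ zᵢ(Kᵢ−1)/(1+ψ(Kᵢ−1)) = 0.
g(0) = ΣzᵢKᵢ − 1 = 0.5292 and g(1) = 1 − Σzᵢ/Kᵢ = -0.1796, so a root lies in (0, 1).
Newton–Raphson from ψ = 0.5:
  ψ = 0.5000: g = 0.11690, g' = -0.5577 → ψ = 0.7096
  ψ = 0.7096: g = 0.00286, g' = -0.5483 → ψ = 0.7148
Converged at ψ = 0.7148.
Compositions from xᵢ = zᵢ/(1+ψ(Kᵢ−1)), yᵢ = Kᵢxᵢ:
  1: x = 0.0415, y = 0.1583
  2: x = 0.2479, y = 0.4856
  3: x = 0.5240, y = 0.2936
  4: x = 0.1866, y = 0.0625

x_3 = 0.5240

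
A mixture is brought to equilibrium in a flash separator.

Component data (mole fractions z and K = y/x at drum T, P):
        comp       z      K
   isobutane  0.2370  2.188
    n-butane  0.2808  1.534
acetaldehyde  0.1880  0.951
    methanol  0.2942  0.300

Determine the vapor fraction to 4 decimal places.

Iterate (Newton) starting at ψ = 0.51:
  ψ = 0.5100: g = -0.03655, g' = -0.5283 → ψ = 0.4408
  ψ = 0.4408: g = -0.00110, g' = -0.4986 → ψ = 0.4386
Converged at ψ = 0.4386.

ψ = 0.4386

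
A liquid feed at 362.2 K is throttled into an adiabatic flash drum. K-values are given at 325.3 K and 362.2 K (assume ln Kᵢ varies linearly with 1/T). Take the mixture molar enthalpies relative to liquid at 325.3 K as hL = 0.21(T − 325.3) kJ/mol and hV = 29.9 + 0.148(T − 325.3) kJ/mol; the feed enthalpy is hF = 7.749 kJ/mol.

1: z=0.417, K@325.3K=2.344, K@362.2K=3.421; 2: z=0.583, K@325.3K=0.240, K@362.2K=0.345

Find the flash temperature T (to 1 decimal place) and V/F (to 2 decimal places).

T = 334.3 K, V/F = 0.20

Adiabatic flash: solve Rachford–Rice at each trial T, then check hF = ψ·hV(T) + (1−ψ)·hL(T).
  T = 325.3 K: K = (2.344, 0.240), RR gives ψ = 0.115, H_out = 3.436 kJ/mol
  T = 362.2 K: K = (3.421, 0.345), RR gives ψ = 0.396, H_out = 18.679 kJ/mol
  T = 343.8 K: K = (2.862, 0.291), RR gives ψ = 0.275, H_out = 11.787 kJ/mol
  T = 334.6 K: K = (2.599, 0.265), RR gives ψ = 0.203, H_out = 7.896 kJ/mol
  T = 330.0 K: K = (2.471, 0.252), RR gives ψ = 0.162, H_out = 5.771 kJ/mol
  T = 332.3 K: K = (2.535, 0.259), RR gives ψ = 0.183, H_out = 6.851 kJ/mol
Linear interpolation between T = 332.3 (H_out = 6.851) and T = 334.6 (H_out = 7.896) on hF = 7.749 gives T ≈ 334.3 K, at which ψ = 0.20.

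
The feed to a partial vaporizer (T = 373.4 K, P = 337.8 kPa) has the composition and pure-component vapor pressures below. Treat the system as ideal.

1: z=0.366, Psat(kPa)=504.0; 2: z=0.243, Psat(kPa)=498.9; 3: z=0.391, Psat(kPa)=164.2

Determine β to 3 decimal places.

β = 0.380

Raoult's law: Kᵢ = Pᵢˢᵃᵗ/P = Pᵢˢᵃᵗ/337.8.
  K_1 = 504.0/337.8 = 1.49201, K_2 = 498.9/337.8 = 1.47691, K_3 = 164.2/337.8 = 0.48609
Let β = V/F and solve Σ zᵢ(Kᵢ−1)/(1+β(Kᵢ−1)) = 0.
Feasibility: ΣzᵢKᵢ = 1.095, Σzᵢ/Kᵢ = 1.214 — both > 1, two phases present.
Iterate (Newton) starting at β = 0.65:
  β = 0.650: g = -0.0768, g' = -0.316 → β = 0.407
  β = 0.407: g = -0.0070, g' = -0.265 → β = 0.381
  β = 0.381: g = -0.0000, g' = -0.262 → β = 0.380
Converged at β = 0.380.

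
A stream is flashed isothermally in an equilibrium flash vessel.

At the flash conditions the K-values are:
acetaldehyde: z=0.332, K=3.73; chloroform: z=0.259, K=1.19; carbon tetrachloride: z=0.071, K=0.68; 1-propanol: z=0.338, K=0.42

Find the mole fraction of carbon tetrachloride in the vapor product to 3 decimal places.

Rachford–Rice: g(ψ) = Σ zᵢ(Kᵢ−1)/(1+ψ(Kᵢ−1)) = 0.
Check two-phase: ΣzᵢKᵢ = 1.737 > 1 and Σzᵢ/Kᵢ = 1.216 > 1, so g(0) = 0.737 > 0 and g(1) = -0.216 < 0.
Iterate (Newton) starting at ψ = 0.5:
  ψ = 0.500: g = 0.1250, g' = -0.686 → ψ = 0.682
  ψ = 0.682: g = 0.0067, g' = -0.633 → ψ = 0.693
Converged at ψ = 0.693.
Compositions from xᵢ = zᵢ/(1+ψ(Kᵢ−1)), yᵢ = Kᵢxᵢ:
  acetaldehyde: x = 0.115, y = 0.428
  chloroform: x = 0.229, y = 0.272
  carbon tetrachloride: x = 0.091, y = 0.062
  1-propanol: x = 0.565, y = 0.237

y_carbon tetrachloride = 0.062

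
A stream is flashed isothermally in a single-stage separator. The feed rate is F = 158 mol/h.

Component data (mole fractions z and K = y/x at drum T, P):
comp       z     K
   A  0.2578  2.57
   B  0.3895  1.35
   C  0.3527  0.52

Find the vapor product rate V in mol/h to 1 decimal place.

Iterate (Newton) starting at β = 0.6:
  β = 0.6000: g = 0.08331, g' = -0.3614 → β = 0.8305
  β = 0.8305: g = -0.00023, g' = -0.3731 → β = 0.8299
Converged at β = 0.8299.
Then V = β·F = 0.8299·158 = 131.1 mol/h and L = F − V = 26.9 mol/h.

V = 131.1 mol/h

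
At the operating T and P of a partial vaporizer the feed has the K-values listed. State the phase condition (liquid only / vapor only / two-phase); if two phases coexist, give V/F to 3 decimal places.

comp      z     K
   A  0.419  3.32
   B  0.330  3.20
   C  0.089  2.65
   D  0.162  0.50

vapor only

ΣzᵢKᵢ = 2.764; Σzᵢ/Kᵢ = 0.587.
Since Σzᵢ/Kᵢ < 1 the mixture is above its dew point — single vapor phase.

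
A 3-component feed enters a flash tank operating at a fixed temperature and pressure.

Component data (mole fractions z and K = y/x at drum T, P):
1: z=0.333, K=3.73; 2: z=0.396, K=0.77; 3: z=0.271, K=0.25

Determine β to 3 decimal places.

β = 0.449

Iterate (Newton) starting at β = 0.45:
  β = 0.450: g = -0.0004, g' = -0.873 → β = 0.449
Converged at β = 0.449.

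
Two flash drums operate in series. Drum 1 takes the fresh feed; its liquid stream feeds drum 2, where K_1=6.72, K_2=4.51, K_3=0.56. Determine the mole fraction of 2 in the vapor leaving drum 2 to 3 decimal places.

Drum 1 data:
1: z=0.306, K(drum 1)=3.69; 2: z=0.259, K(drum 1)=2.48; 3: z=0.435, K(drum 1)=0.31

Drum 1:
Rachford–Rice: g(ψ₁) = Σ zᵢ(Kᵢ−1)/(1+ψ₁(Kᵢ−1)) = 0.
Check two-phase: ΣzᵢKᵢ = 1.906 > 1 and Σzᵢ/Kᵢ = 1.591 > 1, so g(0) = 0.906 > 0 and g(1) = -0.591 < 0.
Newton iteration, ψ₁⁰ = 0.32:
  ψ₁ = 0.320: g = 0.3173, g' = -1.242 → ψ₁ = 0.575
  ψ₁ = 0.575: g = 0.0322, g' = -1.076 → ψ₁ = 0.605
Converged at ψ₁ = 0.605.
Drum-1 compositions:
  1: x = 0.116, y = 0.430
  2: x = 0.137, y = 0.339
  3: x = 0.747, y = 0.232
Drum-2 feed = drum-1 liquid: z₂ = (0.1164, 0.1366, 0.7470).
Drum 2:
Iterate (Newton) starting at ψ₂ = 0.5:
  ψ₂ = 0.500: g = -0.0748, g' = -0.715 → ψ₂ = 0.395
  ψ₂ = 0.395: g = 0.0071, g' = -0.865 → ψ₂ = 0.404
Converged at ψ₂ = 0.404.
  1: x = 0.035, y = 0.236
  2: x = 0.057, y = 0.255
  3: x = 0.908, y = 0.509

y_2 (drum 2) = 0.255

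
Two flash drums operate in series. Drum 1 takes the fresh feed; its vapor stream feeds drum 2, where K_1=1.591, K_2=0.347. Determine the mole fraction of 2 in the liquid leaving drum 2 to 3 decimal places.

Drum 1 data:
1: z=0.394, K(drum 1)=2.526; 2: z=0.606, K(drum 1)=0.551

Drum 1:
Rachford–Rice: g(ψ₁) = Σ zᵢ(Kᵢ−1)/(1+ψ₁(Kᵢ−1)) = 0.
Feasibility: ΣzᵢKᵢ = 1.329, Σzᵢ/Kᵢ = 1.256 — both > 1, two phases present.
Binary case is linear: z₁(K₁−1)(1+ψ₁(K₂−1)) + z₂(K₂−1)(1+ψ₁(K₁−1)) = 0
⇒ ψ₁ = [z₁(K₁−1)+z₂(K₂−1)] / [−(K₁−1)(K₂−1)] = 0.3292/0.6852 = 0.480
Drum-1 compositions:
  1: x = 0.227, y = 0.574
  2: x = 0.773, y = 0.426
Drum-2 feed = drum-1 vapor: z₂ = (0.5743, 0.4257).
Drum 2:
Material balance + equilibrium reduce to Σ zᵢ(Kᵢ−1)/(1+ψ₂(Kᵢ−1)) = 0.
Check two-phase: ΣzᵢKᵢ = 1.061 > 1 and Σzᵢ/Kᵢ = 1.588 > 1, so g(0) = 0.061 > 0 and g(1) = -0.588 < 0.
Binary case is linear: z₁(K₁−1)(1+ψ₂(K₂−1)) + z₂(K₂−1)(1+ψ₂(K₁−1)) = 0
⇒ ψ₂ = [z₁(K₁−1)+z₂(K₂−1)] / [−(K₁−1)(K₂−1)] = 0.0614/0.3859 = 0.159
  1: x = 0.525, y = 0.835
  2: x = 0.475, y = 0.165

x_2 (drum 2) = 0.475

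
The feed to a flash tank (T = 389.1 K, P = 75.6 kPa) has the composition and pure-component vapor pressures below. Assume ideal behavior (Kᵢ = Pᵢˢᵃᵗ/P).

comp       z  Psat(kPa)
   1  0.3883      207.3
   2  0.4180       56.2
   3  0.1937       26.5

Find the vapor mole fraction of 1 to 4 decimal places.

Raoult's law: Kᵢ = Pᵢˢᵃᵗ/P = Pᵢˢᵃᵗ/75.6.
  K_1 = 207.3/75.6 = 2.742063, K_2 = 56.2/75.6 = 0.743386, K_3 = 26.5/75.6 = 0.350529
Rachford–Rice: g(ψ) = Σ zᵢ(Kᵢ−1)/(1+ψ(Kᵢ−1)) = 0.
g(0) = ΣzᵢKᵢ − 1 = 0.4434 and g(1) = 1 − Σzᵢ/Kᵢ = -0.2565, so a root lies in (0, 1).
Newton iteration, ψ⁰ = 0.48:
  ψ = 0.4800: g = 0.06328, g' = -0.5578 → ψ = 0.5934
  ψ = 0.5934: g = 0.00137, g' = -0.5395 → ψ = 0.5960
Converged at ψ = 0.5960.
Compositions from xᵢ = zᵢ/(1+ψ(Kᵢ−1)), yᵢ = Kᵢxᵢ:
  1: x = 0.1905, y = 0.5224
  2: x = 0.4935, y = 0.3668
  3: x = 0.3160, y = 0.1108

y_1 = 0.5224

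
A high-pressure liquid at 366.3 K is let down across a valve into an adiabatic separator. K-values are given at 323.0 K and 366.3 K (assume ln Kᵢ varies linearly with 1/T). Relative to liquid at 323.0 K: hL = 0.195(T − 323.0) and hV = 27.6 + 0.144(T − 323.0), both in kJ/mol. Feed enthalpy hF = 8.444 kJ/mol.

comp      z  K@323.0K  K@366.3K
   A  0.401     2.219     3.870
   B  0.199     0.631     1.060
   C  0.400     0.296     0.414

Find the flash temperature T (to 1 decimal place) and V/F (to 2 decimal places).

Adiabatic flash: solve Rachford–Rice at each trial T, then check hF = ψ·hV(T) + (1−ψ)·hL(T).
  T = 323.0 K: K = (2.219, 0.631, 0.296), RR gives ψ = 0.180, H_out = 4.958 kJ/mol
  T = 366.3 K: K = (3.870, 1.060, 0.414), RR gives ψ = 0.695, H_out = 26.101 kJ/mol
  T = 344.6 K: K = (2.980, 0.831, 0.354), RR gives ψ = 0.474, H_out = 16.780 kJ/mol
  T = 333.8 K: K = (2.584, 0.727, 0.324), RR gives ψ = 0.343, H_out = 11.383 kJ/mol
  T = 328.4 K: K = (2.397, 0.678, 0.310), RR gives ψ = 0.267, H_out = 8.342 kJ/mol
  T = 331.1 K: K = (2.490, 0.703, 0.317), RR gives ψ = 0.306, H_out = 9.898 kJ/mol
  T = 329.8 K: K = (2.445, 0.691, 0.314), RR gives ψ = 0.287, H_out = 9.159 kJ/mol
Linear interpolation between T = 328.4 (H_out = 8.342) and T = 329.8 (H_out = 9.159) on hF = 8.444 gives T ≈ 328.6 K, at which ψ = 0.27.

T = 328.6 K, V/F = 0.27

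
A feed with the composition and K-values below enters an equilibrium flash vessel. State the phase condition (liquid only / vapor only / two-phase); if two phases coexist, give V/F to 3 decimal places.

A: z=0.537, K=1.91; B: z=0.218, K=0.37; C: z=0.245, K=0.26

two-phase, V/F = 0.270

ΣzᵢKᵢ = 1.170; Σzᵢ/Kᵢ = 1.813.
Both exceed 1, so a two-phase solution exists.
Material balance + equilibrium reduce to Σ zᵢ(Kᵢ−1)/(1+ψ(Kᵢ−1)) = 0.
Newton–Raphson from ψ = 0.5:
  ψ = 0.500: g = -0.1524, g' = -0.732 → ψ = 0.292
  ψ = 0.292: g = -0.0134, g' = -0.626 → ψ = 0.270
Converged at ψ = 0.270.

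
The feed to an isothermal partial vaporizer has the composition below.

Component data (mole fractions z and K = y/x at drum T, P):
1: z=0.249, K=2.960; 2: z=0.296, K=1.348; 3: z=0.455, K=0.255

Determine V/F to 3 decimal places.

V/F = 0.257

Newton–Raphson from V/F = 0.5:
  V/F = 0.500: g = -0.2060, g' = -0.911 → V/F = 0.274
  V/F = 0.274: g = -0.0144, g' = -0.833 → V/F = 0.257
Converged at V/F = 0.257.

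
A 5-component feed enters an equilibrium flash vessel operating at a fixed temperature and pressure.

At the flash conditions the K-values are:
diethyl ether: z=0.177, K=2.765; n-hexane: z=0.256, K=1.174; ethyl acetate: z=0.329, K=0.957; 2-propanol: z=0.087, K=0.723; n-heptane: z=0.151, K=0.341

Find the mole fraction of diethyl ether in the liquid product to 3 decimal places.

Newton iteration, V/F⁰ = 0.61:
  V/F = 0.610: g = -0.0192, g' = -0.328 → V/F = 0.551
Converged at V/F = 0.551.
Compositions from xᵢ = zᵢ/(1+V/F(Kᵢ−1)), yᵢ = Kᵢxᵢ:
  diethyl ether: x = 0.090, y = 0.248
  n-hexane: x = 0.234, y = 0.274
  ethyl acetate: x = 0.337, y = 0.322
  2-propanol: x = 0.103, y = 0.074
  n-heptane: x = 0.237, y = 0.081

x_diethyl ether = 0.090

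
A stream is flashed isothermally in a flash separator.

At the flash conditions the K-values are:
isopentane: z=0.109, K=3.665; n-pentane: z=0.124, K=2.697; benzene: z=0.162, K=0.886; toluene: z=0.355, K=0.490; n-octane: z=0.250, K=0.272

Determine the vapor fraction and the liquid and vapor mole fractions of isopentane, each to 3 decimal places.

Newton–Raphson from ψ = 0.5:
  ψ = 0.500: g = -0.3104, g' = -0.743 → ψ = 0.082
  ψ = 0.082: g = 0.0217, g' = -1.048 → ψ = 0.103
  ψ = 0.103: g = 0.0006, g' = -0.995 → ψ = 0.104
Converged at ψ = 0.104.
Compositions from xᵢ = zᵢ/(1+ψ(Kᵢ−1)), yᵢ = Kᵢxᵢ:
  isopentane: x = 0.085, y = 0.313
  n-pentane: x = 0.105, y = 0.284
  benzene: x = 0.164, y = 0.145
  toluene: x = 0.375, y = 0.184
  n-octane: x = 0.270, y = 0.074

ψ = 0.104, x_isopentane = 0.085, y_isopentane = 0.313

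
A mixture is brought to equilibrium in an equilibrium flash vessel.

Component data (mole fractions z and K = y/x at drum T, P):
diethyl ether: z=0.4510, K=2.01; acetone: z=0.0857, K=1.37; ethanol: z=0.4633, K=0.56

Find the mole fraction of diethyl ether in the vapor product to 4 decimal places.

y_diethyl ether = 0.5333

Let β = V/F and solve Σ zᵢ(Kᵢ−1)/(1+β(Kᵢ−1)) = 0.
Feasibility: ΣzᵢKᵢ = 1.2834, Σzᵢ/Kᵢ = 1.1143 — both > 1, two phases present.
Newton–Raphson from β = 0.5:
  β = 0.5000: g = 0.06807, g' = -0.3589 → β = 0.6897
  β = 0.6897: g = 0.00109, g' = -0.3522 → β = 0.6928
Converged at β = 0.6928.
Compositions from xᵢ = zᵢ/(1+β(Kᵢ−1)), yᵢ = Kᵢxᵢ:
  diethyl ether: x = 0.2653, y = 0.5333
  acetone: x = 0.0682, y = 0.0935
  ethanol: x = 0.6664, y = 0.3732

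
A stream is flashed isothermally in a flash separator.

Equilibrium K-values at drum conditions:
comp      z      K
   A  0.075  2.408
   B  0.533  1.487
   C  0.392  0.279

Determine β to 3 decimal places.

β = 0.176

Newton–Raphson from β = 0.5:
  β = 0.500: g = -0.1712, g' = -0.631 → β = 0.229
  β = 0.229: g = -0.0250, g' = -0.480 → β = 0.177
  β = 0.177: g = -0.0003, g' = -0.470 → β = 0.176
Converged at β = 0.176.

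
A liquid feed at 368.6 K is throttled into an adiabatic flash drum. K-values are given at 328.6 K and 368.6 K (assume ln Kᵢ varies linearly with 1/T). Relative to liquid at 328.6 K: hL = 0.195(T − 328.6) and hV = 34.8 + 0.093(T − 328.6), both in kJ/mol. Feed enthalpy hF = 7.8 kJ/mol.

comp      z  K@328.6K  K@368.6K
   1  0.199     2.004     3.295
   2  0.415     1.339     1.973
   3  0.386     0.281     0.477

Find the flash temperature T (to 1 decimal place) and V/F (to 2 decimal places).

Adiabatic flash: solve Rachford–Rice at each trial T, then check hF = ψ·hV(T) + (1−ψ)·hL(T).
  T = 328.6 K: K = (2.004, 1.339, 0.281), RR gives ψ = 0.142, H_out = 4.941 kJ/mol
  T = 368.6 K: K = (3.295, 1.973, 0.477), RR gives ψ = 0.871, H_out = 34.561 kJ/mol
  T = 348.6 K: K = (2.607, 1.644, 0.372), RR gives ψ = 0.544, H_out = 21.720 kJ/mol
  T = 338.6 K: K = (2.294, 1.488, 0.325), RR gives ψ = 0.366, H_out = 14.329 kJ/mol
  T = 333.6 K: K = (2.146, 1.413, 0.302), RR gives ψ = 0.263, H_out = 9.989 kJ/mol
  T = 331.1 K: K = (2.075, 1.376, 0.292), RR gives ψ = 0.205, H_out = 7.572 kJ/mol
  T = 332.4 K: K = (2.112, 1.395, 0.297), RR gives ψ = 0.236, H_out = 8.853 kJ/mol
Linear interpolation between T = 331.1 (H_out = 7.572) and T = 332.4 (H_out = 8.853) on hF = 7.8 gives T ≈ 331.3 K, at which ψ = 0.21.

T = 331.3 K, V/F = 0.21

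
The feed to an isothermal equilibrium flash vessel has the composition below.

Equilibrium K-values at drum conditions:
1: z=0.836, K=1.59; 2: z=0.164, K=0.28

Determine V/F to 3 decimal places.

V/F = 0.883

Rachford–Rice: g(V/F) = Σ zᵢ(Kᵢ−1)/(1+V/F(Kᵢ−1)) = 0.
Feasibility: ΣzᵢKᵢ = 1.375, Σzᵢ/Kᵢ = 1.112 — both > 1, two phases present.
Iterate (Newton) starting at V/F = 0.34:
  V/F = 0.340: g = 0.2545, g' = -0.351 → V/F = 1.000
  V/F = 1.000: g = -0.1115, g' = -1.200 → V/F = 0.907
  V/F = 0.907: g = -0.0191, g' = -0.830 → V/F = 0.884
  V/F = 0.884: g = -0.0007, g' = -0.769 → V/F = 0.883
Converged at V/F = 0.883.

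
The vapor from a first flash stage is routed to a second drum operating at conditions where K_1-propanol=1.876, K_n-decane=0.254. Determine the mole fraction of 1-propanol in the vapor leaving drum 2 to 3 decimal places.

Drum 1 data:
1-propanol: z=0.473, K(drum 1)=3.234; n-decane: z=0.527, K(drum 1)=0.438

Drum 1:
Rachford–Rice: g(ψ₁) = Σ zᵢ(Kᵢ−1)/(1+ψ₁(Kᵢ−1)) = 0.
Feasibility: ΣzᵢKᵢ = 1.761, Σzᵢ/Kᵢ = 1.349 — both > 1, two phases present.
Iterate (Newton) starting at ψ₁ = 0.65:
  ψ₁ = 0.650: g = -0.0357, g' = -0.806 → ψ₁ = 0.606
Converged at ψ₁ = 0.606.
Drum-1 compositions:
  1-propanol: x = 0.201, y = 0.650
  n-decane: x = 0.799, y = 0.350
Drum-2 feed = drum-1 vapor: z₂ = (0.6500, 0.3500).
Drum 2:
Let ψ₂ = V/F and solve Σ zᵢ(Kᵢ−1)/(1+ψ₂(Kᵢ−1)) = 0.
g(0) = ΣzᵢKᵢ − 1 = 0.308 and g(1) = 1 − Σzᵢ/Kᵢ = -0.724, so a root lies in (0, 1).
Newton–Raphson from ψ₂ = 0.5:
  ψ₂ = 0.500: g = -0.0204, g' = -0.737 → ψ₂ = 0.472
Converged at ψ₂ = 0.472.
  1-propanol: x = 0.460, y = 0.863
  n-decane: x = 0.540, y = 0.137

y_1-propanol (drum 2) = 0.863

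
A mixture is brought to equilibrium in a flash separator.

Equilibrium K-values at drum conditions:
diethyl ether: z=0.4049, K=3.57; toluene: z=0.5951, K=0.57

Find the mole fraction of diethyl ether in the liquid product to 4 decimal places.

Material balance + equilibrium reduce to Σ zᵢ(Kᵢ−1)/(1+ψ(Kᵢ−1)) = 0.
Check two-phase: ΣzᵢKᵢ = 1.7847 > 1 and Σzᵢ/Kᵢ = 1.1575 > 1, so g(0) = 0.7847 > 0 and g(1) = -0.1575 < 0.
Newton–Raphson from ψ = 0.5:
  ψ = 0.5000: g = 0.12942, g' = -0.6908 → ψ = 0.6874
  ψ = 0.6874: g = 0.01288, g' = -0.5712 → ψ = 0.7099
  ψ = 0.7099: g = 0.00009, g' = -0.5632 → ψ = 0.7101
Converged at ψ = 0.7101.
Compositions from xᵢ = zᵢ/(1+ψ(Kᵢ−1)), yᵢ = Kᵢxᵢ:
  diethyl ether: x = 0.1433, y = 0.5117
  toluene: x = 0.8567, y = 0.4883

x_diethyl ether = 0.1433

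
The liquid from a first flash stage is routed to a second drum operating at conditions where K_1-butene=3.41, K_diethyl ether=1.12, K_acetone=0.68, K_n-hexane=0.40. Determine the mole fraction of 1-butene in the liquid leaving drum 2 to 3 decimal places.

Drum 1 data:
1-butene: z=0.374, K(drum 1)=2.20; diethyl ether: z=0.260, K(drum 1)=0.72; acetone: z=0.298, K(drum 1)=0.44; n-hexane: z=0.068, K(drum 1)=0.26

x_1-butene (drum 2) = 0.094

Drum 1:
Let ψ₁ = V/F and solve Σ zᵢ(Kᵢ−1)/(1+ψ₁(Kᵢ−1)) = 0.
Feasibility: ΣzᵢKᵢ = 1.159, Σzᵢ/Kᵢ = 1.470 — both > 1, two phases present.
Newton–Raphson from ψ₁ = 0.62:
  ψ₁ = 0.620: g = -0.1794, g' = -0.553 → ψ₁ = 0.296
  ψ₁ = 0.296: g = -0.0126, g' = -0.513 → ψ₁ = 0.271
Converged at ψ₁ = 0.271.
Drum-1 compositions:
  1-butene: x = 0.282, y = 0.621
  diethyl ether: x = 0.281, y = 0.203
  acetone: x = 0.351, y = 0.155
  n-hexane: x = 0.085, y = 0.022
Drum-2 feed = drum-1 liquid: z₂ = (0.2821, 0.2814, 0.3514, 0.0851).
Drum 2:
Material balance + equilibrium reduce to Σ zᵢ(Kᵢ−1)/(1+ψ₂(Kᵢ−1)) = 0.
Check two-phase: ΣzᵢKᵢ = 1.550 > 1 and Σzᵢ/Kᵢ = 1.063 > 1, so g(0) = 0.550 > 0 and g(1) = -0.063 < 0.
Newton iteration, ψ₂⁰ = 0.63:
  ψ₂ = 0.630: g = 0.0785, g' = -0.398 → ψ₂ = 0.827
  ψ₂ = 0.827: g = 0.0035, g' = -0.374 → ψ₂ = 0.837
Converged at ψ₂ = 0.837.
  1-butene: x = 0.094, y = 0.319
  diethyl ether: x = 0.256, y = 0.286
  acetone: x = 0.480, y = 0.326
  n-hexane: x = 0.171, y = 0.068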